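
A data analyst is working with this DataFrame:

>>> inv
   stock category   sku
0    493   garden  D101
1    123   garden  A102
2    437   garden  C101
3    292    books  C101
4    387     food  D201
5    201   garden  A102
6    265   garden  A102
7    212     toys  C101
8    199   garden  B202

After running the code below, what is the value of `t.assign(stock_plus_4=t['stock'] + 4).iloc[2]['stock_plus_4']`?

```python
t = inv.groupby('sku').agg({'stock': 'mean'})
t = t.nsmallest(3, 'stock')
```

317.666666667

group by sku, mean of stock:
           stock
sku             
A102  196.333333
B202  199.000000
C101  313.666667
D101  493.000000
D201  387.000000
take 3 rows with smallest stock:
           stock
sku             
A102  196.333333
B202  199.000000
C101  313.666667
add column stock_plus_4 = t['stock'] + 4:
           stock  stock_plus_4
sku                           
A102  196.333333    200.333333
B202  199.000000    203.000000
C101  313.666667    317.666667
Finally, value at position 2, column 'stock_plus_4' = 317.666666667.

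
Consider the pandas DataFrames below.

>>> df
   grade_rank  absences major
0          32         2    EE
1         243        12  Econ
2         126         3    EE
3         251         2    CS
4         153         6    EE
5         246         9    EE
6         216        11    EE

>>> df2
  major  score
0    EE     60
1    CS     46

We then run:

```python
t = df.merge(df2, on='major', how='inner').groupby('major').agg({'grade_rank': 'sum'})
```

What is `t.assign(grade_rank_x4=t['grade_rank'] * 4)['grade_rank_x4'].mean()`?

2048.0

merge on 'major' (how='inner') → 6 rows:
   grade_rank  absences major  score
0          32         2    EE     60
1         126         3    EE     60
2         251         2    CS     46
3         153         6    EE     60
4         246         9    EE     60
5         216        11    EE     60
group by major, sum of grade_rank:
       grade_rank
major            
CS            251
EE            773
add column grade_rank_x4 = t['grade_rank'] * 4:
       grade_rank  grade_rank_x4
major                           
CS            251           1004
EE            773           3092
Finally, mean of column 'grade_rank_x4' = 2048.0.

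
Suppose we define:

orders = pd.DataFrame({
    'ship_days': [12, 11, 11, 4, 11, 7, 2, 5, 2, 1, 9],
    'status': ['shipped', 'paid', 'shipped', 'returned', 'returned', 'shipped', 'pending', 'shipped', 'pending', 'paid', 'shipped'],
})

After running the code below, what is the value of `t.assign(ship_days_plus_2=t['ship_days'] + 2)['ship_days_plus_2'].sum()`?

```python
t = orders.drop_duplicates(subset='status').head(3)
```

drop duplicate status (keep=first):
   ship_days    status
0         12   shipped
1         11      paid
3          4  returned
6          2   pending
take first 3 rows:
   ship_days    status
0         12   shipped
1         11      paid
3          4  returned
add column ship_days_plus_2 = t['ship_days'] + 2:
   ship_days    status  ship_days_plus_2
0         12   shipped                14
1         11      paid                13
3          4  returned                 6
sum of column 'ship_days_plus_2' → 33

33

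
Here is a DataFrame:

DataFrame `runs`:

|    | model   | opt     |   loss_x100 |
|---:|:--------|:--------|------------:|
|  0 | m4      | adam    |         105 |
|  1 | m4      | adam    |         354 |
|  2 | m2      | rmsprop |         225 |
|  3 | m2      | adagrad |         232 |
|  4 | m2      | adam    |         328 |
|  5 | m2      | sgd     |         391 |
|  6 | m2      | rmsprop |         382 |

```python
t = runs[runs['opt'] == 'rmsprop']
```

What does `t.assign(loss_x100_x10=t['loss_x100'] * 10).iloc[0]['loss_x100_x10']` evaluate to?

filter rows where opt == 'rmsprop':
  model      opt  loss_x100
2    m2  rmsprop        225
6    m2  rmsprop        382
add column loss_x100_x10 = t['loss_x100'] * 10:
  model      opt  loss_x100  loss_x100_x10
2    m2  rmsprop        225           2250
6    m2  rmsprop        382           3820

2250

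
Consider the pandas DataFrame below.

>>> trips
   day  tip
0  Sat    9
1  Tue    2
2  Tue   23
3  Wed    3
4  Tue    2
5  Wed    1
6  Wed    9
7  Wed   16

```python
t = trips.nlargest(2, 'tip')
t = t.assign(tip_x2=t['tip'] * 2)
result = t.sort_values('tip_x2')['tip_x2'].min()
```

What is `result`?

32

take 2 rows with largest tip:
   day  tip
2  Tue   23
7  Wed   16
add column tip_x2 = t['tip'] * 2:
   day  tip  tip_x2
2  Tue   23      46
7  Wed   16      32
sort by tip_x2:
   day  tip  tip_x2
7  Wed   16      32
2  Tue   23      46
Hence 32.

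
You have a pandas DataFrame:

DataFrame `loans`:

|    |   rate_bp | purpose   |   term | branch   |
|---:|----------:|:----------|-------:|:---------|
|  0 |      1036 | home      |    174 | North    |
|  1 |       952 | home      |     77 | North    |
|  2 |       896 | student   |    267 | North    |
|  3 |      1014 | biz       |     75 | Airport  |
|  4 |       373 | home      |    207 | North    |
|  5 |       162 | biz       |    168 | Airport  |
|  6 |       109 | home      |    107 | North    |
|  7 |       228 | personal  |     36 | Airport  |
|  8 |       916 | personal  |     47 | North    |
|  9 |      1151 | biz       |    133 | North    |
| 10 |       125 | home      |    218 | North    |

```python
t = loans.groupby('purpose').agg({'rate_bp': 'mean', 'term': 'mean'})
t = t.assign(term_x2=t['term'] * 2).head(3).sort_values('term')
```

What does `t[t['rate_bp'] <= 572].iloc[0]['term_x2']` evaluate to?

83.0

group by purpose: mean(rate_bp), mean(term):
             rate_bp        term
purpose                         
biz       775.666667  125.333333
home      519.000000  156.600000
personal  572.000000   41.500000
student   896.000000  267.000000
add column term_x2 = t['term'] * 2:
             rate_bp        term     term_x2
purpose                                     
biz       775.666667  125.333333  250.666667
home      519.000000  156.600000  313.200000
personal  572.000000   41.500000   83.000000
student   896.000000  267.000000  534.000000
take first 3 rows:
             rate_bp        term     term_x2
purpose                                     
biz       775.666667  125.333333  250.666667
home      519.000000  156.600000  313.200000
personal  572.000000   41.500000   83.000000
sort by term:
             rate_bp        term     term_x2
purpose                                     
personal  572.000000   41.500000   83.000000
biz       775.666667  125.333333  250.666667
home      519.000000  156.600000  313.200000
filter rows where rate_bp <= 572:
          rate_bp   term  term_x2
purpose                          
personal    572.0   41.5     83.0
home        519.0  156.6    313.2
Finally, value at position 0, column 'term_x2' = 83.0.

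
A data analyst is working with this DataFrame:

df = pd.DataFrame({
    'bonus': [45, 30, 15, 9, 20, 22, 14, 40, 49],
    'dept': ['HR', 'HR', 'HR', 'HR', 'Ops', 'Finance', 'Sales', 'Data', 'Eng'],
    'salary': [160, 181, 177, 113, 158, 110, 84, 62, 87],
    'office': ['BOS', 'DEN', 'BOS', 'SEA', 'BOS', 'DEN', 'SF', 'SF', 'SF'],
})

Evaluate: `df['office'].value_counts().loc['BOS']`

3

value_counts of office:
office
BOS    3
SF     3
DEN    2
SEA    1
Name: count, dtype: int64
value at index 'BOS' → 3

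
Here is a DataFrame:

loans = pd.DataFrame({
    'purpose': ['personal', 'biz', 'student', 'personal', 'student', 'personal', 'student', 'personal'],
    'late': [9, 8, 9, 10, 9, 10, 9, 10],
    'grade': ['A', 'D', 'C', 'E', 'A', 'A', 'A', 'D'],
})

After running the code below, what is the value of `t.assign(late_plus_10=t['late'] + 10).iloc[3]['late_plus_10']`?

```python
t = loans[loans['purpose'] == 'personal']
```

20

filter rows where purpose == 'personal':
    purpose  late grade
0  personal     9     A
3  personal    10     E
5  personal    10     A
7  personal    10     D
add column late_plus_10 = t['late'] + 10:
    purpose  late grade  late_plus_10
0  personal     9     A            19
3  personal    10     E            20
5  personal    10     A            20
7  personal    10     D            20
Finally, value at position 3, column 'late_plus_10' = 20.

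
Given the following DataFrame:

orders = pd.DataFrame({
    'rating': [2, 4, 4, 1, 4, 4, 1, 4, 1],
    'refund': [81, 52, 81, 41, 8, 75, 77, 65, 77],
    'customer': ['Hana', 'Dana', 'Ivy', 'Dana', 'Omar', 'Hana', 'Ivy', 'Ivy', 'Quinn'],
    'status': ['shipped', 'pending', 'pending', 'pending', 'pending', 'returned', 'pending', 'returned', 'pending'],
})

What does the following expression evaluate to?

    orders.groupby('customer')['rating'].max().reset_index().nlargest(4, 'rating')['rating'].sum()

group by customer, max of rating:
customer
Dana     4
Hana     4
Ivy      4
Omar     4
Quinn    1
Name: rating, dtype: int64
reset_index():
  customer  rating
0     Dana       4
1     Hana       4
2      Ivy       4
3     Omar       4
4    Quinn       1
take 4 rows with largest rating:
  customer  rating
0     Dana       4
1     Hana       4
2      Ivy       4
3     Omar       4

16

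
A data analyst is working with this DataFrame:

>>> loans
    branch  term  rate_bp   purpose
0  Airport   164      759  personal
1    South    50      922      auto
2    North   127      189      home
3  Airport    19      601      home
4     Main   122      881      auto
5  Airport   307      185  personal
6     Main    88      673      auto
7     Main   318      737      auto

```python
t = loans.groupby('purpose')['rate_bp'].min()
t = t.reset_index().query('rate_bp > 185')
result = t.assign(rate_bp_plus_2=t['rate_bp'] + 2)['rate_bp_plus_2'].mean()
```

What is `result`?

433.0

group by purpose, min of rate_bp:
purpose
auto        673
home        189
personal    185
Name: rate_bp, dtype: int64
reset_index():
    purpose  rate_bp
0      auto      673
1      home      189
2  personal      185
filter rows where rate_bp > 185:
  purpose  rate_bp
0    auto      673
1    home      189
add column rate_bp_plus_2 = t['rate_bp'] + 2:
  purpose  rate_bp  rate_bp_plus_2
0    auto      673             675
1    home      189             191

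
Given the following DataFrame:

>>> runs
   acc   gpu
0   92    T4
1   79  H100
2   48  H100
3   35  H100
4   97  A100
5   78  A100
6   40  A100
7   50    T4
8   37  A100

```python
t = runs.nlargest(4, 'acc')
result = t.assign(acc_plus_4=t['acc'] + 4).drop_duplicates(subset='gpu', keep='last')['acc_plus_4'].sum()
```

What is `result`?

take 4 rows with largest acc:
   acc   gpu
4   97  A100
0   92    T4
1   79  H100
5   78  A100
add column acc_plus_4 = t['acc'] + 4:
   acc   gpu  acc_plus_4
4   97  A100         101
0   92    T4          96
1   79  H100          83
5   78  A100          82
drop duplicate gpu (keep=last):
   acc   gpu  acc_plus_4
0   92    T4          96
1   79  H100          83
5   78  A100          82
Hence 261.

261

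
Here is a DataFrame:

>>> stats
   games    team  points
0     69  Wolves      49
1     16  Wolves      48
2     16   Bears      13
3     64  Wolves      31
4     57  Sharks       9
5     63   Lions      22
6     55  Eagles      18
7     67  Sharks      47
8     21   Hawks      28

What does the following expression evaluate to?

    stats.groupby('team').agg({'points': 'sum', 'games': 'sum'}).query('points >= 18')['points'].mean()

group by team: sum(points), sum(games):
        points  games
team                 
Bears       13     16
Eagles      18     55
Hawks       28     21
Lions       22     63
Sharks      56    124
Wolves     128    149
filter rows where points >= 18:
        points  games
team                 
Eagles      18     55
Hawks       28     21
Lions       22     63
Sharks      56    124
Wolves     128    149

50.4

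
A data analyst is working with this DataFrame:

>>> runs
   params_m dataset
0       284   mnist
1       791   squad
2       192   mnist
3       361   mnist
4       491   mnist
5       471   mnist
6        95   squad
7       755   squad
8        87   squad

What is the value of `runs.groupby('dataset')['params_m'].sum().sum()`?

group by dataset, sum of params_m:
dataset
mnist    1799
squad    1728
Name: params_m, dtype: int64

3527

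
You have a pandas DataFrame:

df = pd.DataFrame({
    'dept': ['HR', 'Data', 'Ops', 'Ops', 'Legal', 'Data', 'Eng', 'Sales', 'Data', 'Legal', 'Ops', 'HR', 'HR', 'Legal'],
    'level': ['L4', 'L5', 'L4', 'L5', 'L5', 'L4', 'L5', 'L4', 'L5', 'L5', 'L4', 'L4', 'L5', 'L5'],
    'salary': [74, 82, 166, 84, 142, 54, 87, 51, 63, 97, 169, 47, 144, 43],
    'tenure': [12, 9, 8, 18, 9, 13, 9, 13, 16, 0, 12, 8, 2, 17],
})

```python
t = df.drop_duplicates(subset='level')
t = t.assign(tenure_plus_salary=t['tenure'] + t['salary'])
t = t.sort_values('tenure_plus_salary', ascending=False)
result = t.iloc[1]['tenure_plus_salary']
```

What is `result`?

drop duplicate level (keep=first):
   dept level  salary  tenure
0    HR    L4      74      12
1  Data    L5      82       9
add column tenure_plus_salary = t['tenure'] + t['salary']:
   dept level  salary  tenure  tenure_plus_salary
0    HR    L4      74      12                  86
1  Data    L5      82       9                  91
sort by tenure_plus_salary descending:
   dept level  salary  tenure  tenure_plus_salary
1  Data    L5      82       9                  91
0    HR    L4      74      12                  86
Hence 86.

86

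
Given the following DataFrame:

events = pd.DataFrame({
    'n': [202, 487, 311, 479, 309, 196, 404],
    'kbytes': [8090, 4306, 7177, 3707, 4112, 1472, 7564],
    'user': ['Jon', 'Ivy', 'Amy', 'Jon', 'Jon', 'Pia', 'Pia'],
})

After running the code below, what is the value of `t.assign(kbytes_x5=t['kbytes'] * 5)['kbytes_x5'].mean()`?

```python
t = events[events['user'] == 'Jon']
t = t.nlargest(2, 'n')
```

19547.5

filter rows where user == 'Jon':
     n  kbytes user
0  202    8090  Jon
3  479    3707  Jon
4  309    4112  Jon
take 2 rows with largest n:
     n  kbytes user
3  479    3707  Jon
4  309    4112  Jon
add column kbytes_x5 = t['kbytes'] * 5:
     n  kbytes user  kbytes_x5
3  479    3707  Jon      18535
4  309    4112  Jon      20560
Hence 19547.5.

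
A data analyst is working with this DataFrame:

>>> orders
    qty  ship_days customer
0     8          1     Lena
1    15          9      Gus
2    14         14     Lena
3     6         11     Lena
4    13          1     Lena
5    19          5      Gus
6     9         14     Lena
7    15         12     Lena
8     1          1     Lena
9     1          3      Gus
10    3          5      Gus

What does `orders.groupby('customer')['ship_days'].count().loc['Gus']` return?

group by customer, count of ship_days:
customer
Gus     4
Lena    7
Name: ship_days, dtype: int64
So loc['Gus'] = 4.

4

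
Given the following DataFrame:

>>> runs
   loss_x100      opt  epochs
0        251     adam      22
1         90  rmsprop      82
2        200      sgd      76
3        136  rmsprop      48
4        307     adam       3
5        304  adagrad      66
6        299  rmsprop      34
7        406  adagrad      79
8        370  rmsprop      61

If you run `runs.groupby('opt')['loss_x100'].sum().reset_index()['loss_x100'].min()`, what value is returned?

group by opt, sum of loss_x100:
opt
adagrad    710
adam       558
rmsprop    895
sgd        200
Name: loss_x100, dtype: int64
reset_index():
       opt  loss_x100
0  adagrad        710
1     adam        558
2  rmsprop        895
3      sgd        200
Then the min of column 'loss_x100': 200

200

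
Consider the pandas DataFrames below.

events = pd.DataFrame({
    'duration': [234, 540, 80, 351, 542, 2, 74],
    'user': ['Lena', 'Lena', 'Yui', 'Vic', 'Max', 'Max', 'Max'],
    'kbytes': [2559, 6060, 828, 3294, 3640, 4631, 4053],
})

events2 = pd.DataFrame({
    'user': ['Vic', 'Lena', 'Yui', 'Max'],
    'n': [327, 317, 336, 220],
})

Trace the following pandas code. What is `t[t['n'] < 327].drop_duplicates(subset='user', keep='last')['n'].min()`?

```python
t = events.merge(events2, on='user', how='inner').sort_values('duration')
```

220

merge on 'user' (how='inner') → 7 rows:
   duration  user  kbytes    n
0       234  Lena    2559  317
1       540  Lena    6060  317
2        80   Yui     828  336
3       351   Vic    3294  327
4       542   Max    3640  220
5         2   Max    4631  220
6        74   Max    4053  220
sort by duration:
   duration  user  kbytes    n
5         2   Max    4631  220
6        74   Max    4053  220
2        80   Yui     828  336
0       234  Lena    2559  317
3       351   Vic    3294  327
1       540  Lena    6060  317
4       542   Max    3640  220
filter rows where n < 327:
   duration  user  kbytes    n
5         2   Max    4631  220
6        74   Max    4053  220
0       234  Lena    2559  317
1       540  Lena    6060  317
4       542   Max    3640  220
drop duplicate user (keep=last):
   duration  user  kbytes    n
1       540  Lena    6060  317
4       542   Max    3640  220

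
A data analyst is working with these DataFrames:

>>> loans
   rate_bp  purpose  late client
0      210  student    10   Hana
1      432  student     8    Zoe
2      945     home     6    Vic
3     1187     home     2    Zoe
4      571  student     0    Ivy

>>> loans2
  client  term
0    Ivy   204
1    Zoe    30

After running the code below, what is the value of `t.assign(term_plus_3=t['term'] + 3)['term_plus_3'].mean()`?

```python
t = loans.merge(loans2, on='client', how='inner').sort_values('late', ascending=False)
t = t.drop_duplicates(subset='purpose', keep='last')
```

merge on 'client' (how='inner') → 3 rows:
   rate_bp  purpose  late client  term
0      432  student     8    Zoe    30
1     1187     home     2    Zoe    30
2      571  student     0    Ivy   204
sort by late descending:
   rate_bp  purpose  late client  term
0      432  student     8    Zoe    30
1     1187     home     2    Zoe    30
2      571  student     0    Ivy   204
drop duplicate purpose (keep=last):
   rate_bp  purpose  late client  term
1     1187     home     2    Zoe    30
2      571  student     0    Ivy   204
add column term_plus_3 = t['term'] + 3:
   rate_bp  purpose  late client  term  term_plus_3
1     1187     home     2    Zoe    30           33
2      571  student     0    Ivy   204          207
mean of column 'term_plus_3' → 120.0

120.0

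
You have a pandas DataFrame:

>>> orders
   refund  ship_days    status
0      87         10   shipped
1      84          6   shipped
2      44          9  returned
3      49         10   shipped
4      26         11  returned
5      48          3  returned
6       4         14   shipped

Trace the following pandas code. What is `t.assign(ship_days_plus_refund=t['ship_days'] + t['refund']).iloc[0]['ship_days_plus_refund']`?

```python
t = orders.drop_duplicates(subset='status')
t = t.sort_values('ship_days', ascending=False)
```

97

drop duplicate status (keep=first):
   refund  ship_days    status
0      87         10   shipped
2      44          9  returned
sort by ship_days descending:
   refund  ship_days    status
0      87         10   shipped
2      44          9  returned
add column ship_days_plus_refund = t['ship_days'] + t['refund']:
   refund  ship_days    status  ship_days_plus_refund
0      87         10   shipped                     97
2      44          9  returned                     53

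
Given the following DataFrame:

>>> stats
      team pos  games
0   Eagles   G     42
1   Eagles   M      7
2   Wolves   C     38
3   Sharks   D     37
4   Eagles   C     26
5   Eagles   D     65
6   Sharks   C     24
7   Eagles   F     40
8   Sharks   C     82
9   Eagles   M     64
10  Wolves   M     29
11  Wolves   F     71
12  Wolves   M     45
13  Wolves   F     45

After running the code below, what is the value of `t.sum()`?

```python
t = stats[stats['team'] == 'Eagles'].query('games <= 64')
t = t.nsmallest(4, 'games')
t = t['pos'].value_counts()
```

filter rows where team == 'Eagles':
     team pos  games
0  Eagles   G     42
1  Eagles   M      7
4  Eagles   C     26
5  Eagles   D     65
7  Eagles   F     40
9  Eagles   M     64
filter rows where games <= 64:
     team pos  games
0  Eagles   G     42
1  Eagles   M      7
4  Eagles   C     26
7  Eagles   F     40
9  Eagles   M     64
take 4 rows with smallest games:
     team pos  games
1  Eagles   M      7
4  Eagles   C     26
7  Eagles   F     40
0  Eagles   G     42
value_counts of pos:
pos
M    1
C    1
F    1
G    1
Name: count, dtype: int64
Hence 4.

4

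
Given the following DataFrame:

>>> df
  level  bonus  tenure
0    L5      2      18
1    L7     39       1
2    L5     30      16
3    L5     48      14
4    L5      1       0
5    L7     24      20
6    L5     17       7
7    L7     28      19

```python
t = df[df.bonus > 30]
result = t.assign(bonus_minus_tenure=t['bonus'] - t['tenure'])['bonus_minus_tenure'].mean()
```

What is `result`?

36.0

filter rows where bonus > 30:
  level  bonus  tenure
1    L7     39       1
3    L5     48      14
add column bonus_minus_tenure = t['bonus'] - t['tenure']:
  level  bonus  tenure  bonus_minus_tenure
1    L7     39       1                  38
3    L5     48      14                  34
Finally, mean of column 'bonus_minus_tenure' = 36.0.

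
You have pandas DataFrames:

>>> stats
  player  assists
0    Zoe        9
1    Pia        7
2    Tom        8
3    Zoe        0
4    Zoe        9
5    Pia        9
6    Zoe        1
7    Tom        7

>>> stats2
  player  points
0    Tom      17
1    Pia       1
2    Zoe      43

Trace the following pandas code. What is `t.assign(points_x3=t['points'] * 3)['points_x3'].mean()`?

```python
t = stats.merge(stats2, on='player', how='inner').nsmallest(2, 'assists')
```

merge on 'player' (how='inner') → 8 rows:
  player  assists  points
0    Zoe        9      43
1    Pia        7       1
2    Tom        8      17
3    Zoe        0      43
4    Zoe        9      43
5    Pia        9       1
6    Zoe        1      43
7    Tom        7      17
take 2 rows with smallest assists:
  player  assists  points
3    Zoe        0      43
6    Zoe        1      43
add column points_x3 = t['points'] * 3:
  player  assists  points  points_x3
3    Zoe        0      43        129
6    Zoe        1      43        129
Then the mean of column 'points_x3': 129.0

129.0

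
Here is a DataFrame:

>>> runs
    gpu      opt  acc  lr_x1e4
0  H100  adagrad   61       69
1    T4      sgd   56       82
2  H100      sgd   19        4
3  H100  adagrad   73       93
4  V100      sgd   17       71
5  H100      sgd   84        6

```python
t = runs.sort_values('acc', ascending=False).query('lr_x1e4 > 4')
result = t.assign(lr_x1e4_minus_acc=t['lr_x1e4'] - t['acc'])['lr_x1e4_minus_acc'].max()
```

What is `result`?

54

sort by acc descending:
    gpu      opt  acc  lr_x1e4
5  H100      sgd   84        6
3  H100  adagrad   73       93
0  H100  adagrad   61       69
1    T4      sgd   56       82
2  H100      sgd   19        4
4  V100      sgd   17       71
filter rows where lr_x1e4 > 4:
    gpu      opt  acc  lr_x1e4
5  H100      sgd   84        6
3  H100  adagrad   73       93
0  H100  adagrad   61       69
1    T4      sgd   56       82
4  V100      sgd   17       71
add column lr_x1e4_minus_acc = t['lr_x1e4'] - t['acc']:
    gpu      opt  acc  lr_x1e4  lr_x1e4_minus_acc
5  H100      sgd   84        6                -78
3  H100  adagrad   73       93                 20
0  H100  adagrad   61       69                  8
1    T4      sgd   56       82                 26
4  V100      sgd   17       71                 54
Then the max of column 'lr_x1e4_minus_acc': 54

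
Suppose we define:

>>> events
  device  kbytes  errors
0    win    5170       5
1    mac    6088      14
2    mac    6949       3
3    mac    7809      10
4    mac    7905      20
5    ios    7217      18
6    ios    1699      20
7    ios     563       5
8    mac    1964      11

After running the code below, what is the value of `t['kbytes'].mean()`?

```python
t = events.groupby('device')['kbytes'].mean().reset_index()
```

4824.22222222

group by device, mean of kbytes:
device
ios    3159.666667
mac    6143.000000
win    5170.000000
Name: kbytes, dtype: float64
reset_index():
  device       kbytes
0    ios  3159.666667
1    mac  6143.000000
2    win  5170.000000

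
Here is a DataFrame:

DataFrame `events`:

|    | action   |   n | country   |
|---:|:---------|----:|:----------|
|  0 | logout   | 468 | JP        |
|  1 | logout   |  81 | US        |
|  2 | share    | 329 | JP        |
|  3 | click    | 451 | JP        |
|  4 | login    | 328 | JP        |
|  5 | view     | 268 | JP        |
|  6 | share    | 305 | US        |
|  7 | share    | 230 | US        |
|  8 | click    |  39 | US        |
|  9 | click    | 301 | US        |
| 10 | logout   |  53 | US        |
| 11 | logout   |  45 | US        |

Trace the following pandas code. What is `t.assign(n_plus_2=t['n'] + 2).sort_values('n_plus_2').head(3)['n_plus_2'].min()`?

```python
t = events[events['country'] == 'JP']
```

270

filter rows where country == 'JP':
   action    n country
0  logout  468      JP
2   share  329      JP
3   click  451      JP
4   login  328      JP
5    view  268      JP
add column n_plus_2 = t['n'] + 2:
   action    n country  n_plus_2
0  logout  468      JP       470
2   share  329      JP       331
3   click  451      JP       453
4   login  328      JP       330
5    view  268      JP       270
sort by n_plus_2:
   action    n country  n_plus_2
5    view  268      JP       270
4   login  328      JP       330
2   share  329      JP       331
3   click  451      JP       453
0  logout  468      JP       470
take first 3 rows:
  action    n country  n_plus_2
5   view  268      JP       270
4  login  328      JP       330
2  share  329      JP       331
The min of column 'n_plus_2' is 270.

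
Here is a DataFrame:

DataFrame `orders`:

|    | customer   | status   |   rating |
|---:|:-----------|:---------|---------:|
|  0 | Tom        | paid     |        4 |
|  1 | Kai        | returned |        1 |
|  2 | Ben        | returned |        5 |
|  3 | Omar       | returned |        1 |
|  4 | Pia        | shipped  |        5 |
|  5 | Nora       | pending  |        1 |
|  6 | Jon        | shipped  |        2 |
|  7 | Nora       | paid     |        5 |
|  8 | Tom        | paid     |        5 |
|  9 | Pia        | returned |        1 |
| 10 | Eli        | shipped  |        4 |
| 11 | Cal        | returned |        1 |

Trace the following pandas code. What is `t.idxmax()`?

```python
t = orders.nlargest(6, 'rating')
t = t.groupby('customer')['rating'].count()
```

Tom

take 6 rows with largest rating:
   customer    status  rating
2       Ben  returned       5
4       Pia   shipped       5
7      Nora      paid       5
8       Tom      paid       5
0       Tom      paid       4
10      Eli   shipped       4
group by customer, count of rating:
customer
Ben     1
Eli     1
Nora    1
Pia     1
Tom     2
Name: rating, dtype: int64
So idxmax() = Tom.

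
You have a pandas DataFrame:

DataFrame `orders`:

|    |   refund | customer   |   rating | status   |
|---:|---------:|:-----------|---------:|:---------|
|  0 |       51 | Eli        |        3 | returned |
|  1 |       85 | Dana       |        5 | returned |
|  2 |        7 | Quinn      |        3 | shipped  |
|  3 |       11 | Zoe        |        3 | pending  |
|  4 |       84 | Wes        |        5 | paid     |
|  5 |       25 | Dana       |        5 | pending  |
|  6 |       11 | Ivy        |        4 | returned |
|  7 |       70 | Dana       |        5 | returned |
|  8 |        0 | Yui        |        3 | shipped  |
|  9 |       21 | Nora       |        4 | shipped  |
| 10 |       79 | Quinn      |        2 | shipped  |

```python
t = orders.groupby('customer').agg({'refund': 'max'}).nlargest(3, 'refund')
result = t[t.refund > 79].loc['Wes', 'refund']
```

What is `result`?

84

group by customer, max of refund:
          refund
customer        
Dana          85
Eli           51
Ivy           11
Nora          21
Quinn         79
Wes           84
Yui            0
Zoe           11
take 3 rows with largest refund:
          refund
customer        
Dana          85
Wes           84
Quinn         79
filter rows where refund > 79:
          refund
customer        
Dana          85
Wes           84
Finally, value at row 'Wes', column 'refund' = 84.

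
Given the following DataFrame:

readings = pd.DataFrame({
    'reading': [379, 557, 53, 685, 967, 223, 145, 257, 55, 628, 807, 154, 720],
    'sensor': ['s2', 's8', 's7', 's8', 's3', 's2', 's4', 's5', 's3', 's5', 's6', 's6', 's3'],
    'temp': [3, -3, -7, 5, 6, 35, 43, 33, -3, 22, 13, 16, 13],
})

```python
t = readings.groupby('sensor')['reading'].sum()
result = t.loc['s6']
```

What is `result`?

group by sensor, sum of reading:
sensor
s2     602
s3    1742
s4     145
s5     885
s6     961
s7      53
s8    1242
Name: reading, dtype: int64
The value at index 's6' is 961.

961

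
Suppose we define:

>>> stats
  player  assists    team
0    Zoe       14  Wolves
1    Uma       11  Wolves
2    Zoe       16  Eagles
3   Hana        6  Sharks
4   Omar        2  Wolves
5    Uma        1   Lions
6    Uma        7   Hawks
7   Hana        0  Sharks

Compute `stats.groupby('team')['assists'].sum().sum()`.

group by team, sum of assists:
team
Eagles    16
Hawks      7
Lions      1
Sharks     6
Wolves    27
Name: assists, dtype: int64
Hence 57.

57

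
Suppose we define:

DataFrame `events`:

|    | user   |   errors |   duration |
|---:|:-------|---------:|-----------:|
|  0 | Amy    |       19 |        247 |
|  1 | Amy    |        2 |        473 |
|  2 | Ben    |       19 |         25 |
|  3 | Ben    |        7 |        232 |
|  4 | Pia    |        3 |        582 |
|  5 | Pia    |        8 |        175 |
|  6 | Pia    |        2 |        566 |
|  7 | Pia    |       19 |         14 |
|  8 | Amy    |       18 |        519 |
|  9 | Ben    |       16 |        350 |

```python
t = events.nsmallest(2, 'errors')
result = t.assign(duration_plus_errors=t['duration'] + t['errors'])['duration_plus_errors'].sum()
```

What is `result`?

take 2 rows with smallest errors:
  user  errors  duration
1  Amy       2       473
6  Pia       2       566
add column duration_plus_errors = t['duration'] + t['errors']:
  user  errors  duration  duration_plus_errors
1  Amy       2       473                   475
6  Pia       2       566                   568
Finally, sum of column 'duration_plus_errors' = 1043.

1043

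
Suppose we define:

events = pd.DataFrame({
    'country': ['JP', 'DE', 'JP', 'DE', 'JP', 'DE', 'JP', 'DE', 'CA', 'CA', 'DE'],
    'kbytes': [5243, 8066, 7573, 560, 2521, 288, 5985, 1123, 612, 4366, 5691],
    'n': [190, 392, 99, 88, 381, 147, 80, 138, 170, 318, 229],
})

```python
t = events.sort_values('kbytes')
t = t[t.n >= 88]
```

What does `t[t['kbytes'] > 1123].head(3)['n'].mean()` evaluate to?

296.333333333

sort by kbytes:
   country  kbytes    n
5       DE     288  147
3       DE     560   88
8       CA     612  170
7       DE    1123  138
4       JP    2521  381
9       CA    4366  318
0       JP    5243  190
10      DE    5691  229
6       JP    5985   80
2       JP    7573   99
1       DE    8066  392
filter rows where n >= 88:
   country  kbytes    n
5       DE     288  147
3       DE     560   88
8       CA     612  170
7       DE    1123  138
4       JP    2521  381
9       CA    4366  318
0       JP    5243  190
10      DE    5691  229
2       JP    7573   99
1       DE    8066  392
filter rows where kbytes > 1123:
   country  kbytes    n
4       JP    2521  381
9       CA    4366  318
0       JP    5243  190
10      DE    5691  229
2       JP    7573   99
1       DE    8066  392
take first 3 rows:
  country  kbytes    n
4      JP    2521  381
9      CA    4366  318
0      JP    5243  190
Reading off the mean of column 'n', we get 296.333333333.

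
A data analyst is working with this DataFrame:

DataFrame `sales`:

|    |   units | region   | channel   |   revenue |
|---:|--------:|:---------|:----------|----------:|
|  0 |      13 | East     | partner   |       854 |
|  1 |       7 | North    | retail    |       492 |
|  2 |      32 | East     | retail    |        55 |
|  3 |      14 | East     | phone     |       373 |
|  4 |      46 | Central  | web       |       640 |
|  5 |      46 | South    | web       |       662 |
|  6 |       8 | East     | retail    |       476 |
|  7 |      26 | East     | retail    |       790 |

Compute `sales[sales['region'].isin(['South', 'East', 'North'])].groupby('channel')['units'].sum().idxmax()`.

filter rows where region in ['South', 'East', 'North']:
   units region  channel  revenue
0     13   East  partner      854
1      7  North   retail      492
2     32   East   retail       55
3     14   East    phone      373
5     46  South      web      662
6      8   East   retail      476
7     26   East   retail      790
group by channel, sum of units:
channel
partner    13
phone      14
retail     73
web        46
Name: units, dtype: int64
So idxmax() = retail.

retail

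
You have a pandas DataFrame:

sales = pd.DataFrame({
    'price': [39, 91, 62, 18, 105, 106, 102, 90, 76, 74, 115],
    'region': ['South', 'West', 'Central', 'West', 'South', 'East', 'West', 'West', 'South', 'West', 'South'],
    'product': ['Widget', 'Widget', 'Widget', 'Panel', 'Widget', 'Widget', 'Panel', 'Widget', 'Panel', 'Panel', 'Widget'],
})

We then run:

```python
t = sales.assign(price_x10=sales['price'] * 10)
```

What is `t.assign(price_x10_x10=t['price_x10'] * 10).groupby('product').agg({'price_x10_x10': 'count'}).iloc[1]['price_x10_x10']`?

add column price_x10 = sales['price'] * 10:
    price   region product  price_x10
0      39    South  Widget        390
1      91     West  Widget        910
2      62  Central  Widget        620
3      18     West   Panel        180
4     105    South  Widget       1050
5     106     East  Widget       1060
6     102     West   Panel       1020
7      90     West  Widget        900
8      76    South   Panel        760
9      74     West   Panel        740
10    115    South  Widget       1150
add column price_x10_x10 = t['price_x10'] * 10:
    price   region product  price_x10  price_x10_x10
0      39    South  Widget        390           3900
1      91     West  Widget        910           9100
2      62  Central  Widget        620           6200
3      18     West   Panel        180           1800
4     105    South  Widget       1050          10500
5     106     East  Widget       1060          10600
6     102     West   Panel       1020          10200
7      90     West  Widget        900           9000
8      76    South   Panel        760           7600
9      74     West   Panel        740           7400
10    115    South  Widget       1150          11500
group by product, count of price_x10_x10:
         price_x10_x10
product               
Panel                4
Widget               7

7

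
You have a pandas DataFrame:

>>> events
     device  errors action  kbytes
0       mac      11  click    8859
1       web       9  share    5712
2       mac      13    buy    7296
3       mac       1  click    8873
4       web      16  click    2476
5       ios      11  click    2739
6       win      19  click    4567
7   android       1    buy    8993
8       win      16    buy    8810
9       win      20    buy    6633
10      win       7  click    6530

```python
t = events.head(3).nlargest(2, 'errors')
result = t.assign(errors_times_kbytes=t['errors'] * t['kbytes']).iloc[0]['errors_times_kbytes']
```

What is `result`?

take first 3 rows:
  device  errors action  kbytes
0    mac      11  click    8859
1    web       9  share    5712
2    mac      13    buy    7296
take 2 rows with largest errors:
  device  errors action  kbytes
2    mac      13    buy    7296
0    mac      11  click    8859
add column errors_times_kbytes = t['errors'] * t['kbytes']:
  device  errors action  kbytes  errors_times_kbytes
2    mac      13    buy    7296                94848
0    mac      11  click    8859                97449
Reading off the value at position 0, column 'errors_times_kbytes', we get 94848.

94848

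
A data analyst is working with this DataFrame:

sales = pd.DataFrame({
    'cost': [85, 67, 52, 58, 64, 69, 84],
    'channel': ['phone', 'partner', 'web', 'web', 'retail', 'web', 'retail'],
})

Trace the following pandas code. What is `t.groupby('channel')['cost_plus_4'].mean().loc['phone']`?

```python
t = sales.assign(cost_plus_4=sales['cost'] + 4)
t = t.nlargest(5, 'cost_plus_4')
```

add column cost_plus_4 = sales['cost'] + 4:
   cost  channel  cost_plus_4
0    85    phone           89
1    67  partner           71
2    52      web           56
3    58      web           62
4    64   retail           68
5    69      web           73
6    84   retail           88
take 5 rows with largest cost_plus_4:
   cost  channel  cost_plus_4
0    85    phone           89
6    84   retail           88
5    69      web           73
1    67  partner           71
4    64   retail           68
group by channel, mean of cost_plus_4:
channel
partner    71.0
phone      89.0
retail     78.0
web        73.0
Name: cost_plus_4, dtype: float64

89.0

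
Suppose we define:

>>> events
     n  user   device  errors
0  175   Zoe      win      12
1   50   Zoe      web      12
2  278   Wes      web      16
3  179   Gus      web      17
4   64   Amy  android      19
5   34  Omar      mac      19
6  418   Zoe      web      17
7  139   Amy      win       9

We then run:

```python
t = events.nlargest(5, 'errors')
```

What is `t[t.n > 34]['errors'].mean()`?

17.25

take 5 rows with largest errors:
     n  user   device  errors
4   64   Amy  android      19
5   34  Omar      mac      19
3  179   Gus      web      17
6  418   Zoe      web      17
2  278   Wes      web      16
filter rows where n > 34:
     n user   device  errors
4   64  Amy  android      19
3  179  Gus      web      17
6  418  Zoe      web      17
2  278  Wes      web      16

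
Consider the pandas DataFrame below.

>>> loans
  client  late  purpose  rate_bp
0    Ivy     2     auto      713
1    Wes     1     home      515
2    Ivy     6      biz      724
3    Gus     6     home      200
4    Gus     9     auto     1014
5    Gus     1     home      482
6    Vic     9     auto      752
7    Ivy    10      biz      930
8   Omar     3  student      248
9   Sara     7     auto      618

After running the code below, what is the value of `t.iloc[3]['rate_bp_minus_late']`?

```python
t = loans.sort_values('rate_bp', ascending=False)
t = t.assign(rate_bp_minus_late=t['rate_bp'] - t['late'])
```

sort by rate_bp descending:
  client  late  purpose  rate_bp
4    Gus     9     auto     1014
7    Ivy    10      biz      930
6    Vic     9     auto      752
2    Ivy     6      biz      724
0    Ivy     2     auto      713
9   Sara     7     auto      618
1    Wes     1     home      515
5    Gus     1     home      482
8   Omar     3  student      248
3    Gus     6     home      200
add column rate_bp_minus_late = t['rate_bp'] - t['late']:
  client  late  purpose  rate_bp  rate_bp_minus_late
4    Gus     9     auto     1014                1005
7    Ivy    10      biz      930                 920
6    Vic     9     auto      752                 743
2    Ivy     6      biz      724                 718
0    Ivy     2     auto      713                 711
9   Sara     7     auto      618                 611
1    Wes     1     home      515                 514
5    Gus     1     home      482                 481
8   Omar     3  student      248                 245
3    Gus     6     home      200                 194

718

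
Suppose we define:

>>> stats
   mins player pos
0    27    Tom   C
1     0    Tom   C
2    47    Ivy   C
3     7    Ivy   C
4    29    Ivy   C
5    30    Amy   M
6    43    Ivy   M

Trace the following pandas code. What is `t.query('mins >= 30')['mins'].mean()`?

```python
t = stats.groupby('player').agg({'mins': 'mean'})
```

30.75

group by player, mean of mins:
        mins
player      
Amy     30.0
Ivy     31.5
Tom     13.5
filter rows where mins >= 30:
        mins
player      
Amy     30.0
Ivy     31.5
Finally, mean of column 'mins' = 30.75.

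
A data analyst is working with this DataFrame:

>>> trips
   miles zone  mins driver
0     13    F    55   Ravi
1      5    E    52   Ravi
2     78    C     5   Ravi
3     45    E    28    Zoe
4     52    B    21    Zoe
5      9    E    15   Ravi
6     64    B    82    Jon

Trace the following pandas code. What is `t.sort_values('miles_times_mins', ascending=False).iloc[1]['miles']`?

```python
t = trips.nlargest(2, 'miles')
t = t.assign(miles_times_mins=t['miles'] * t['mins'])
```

78

take 2 rows with largest miles:
   miles zone  mins driver
2     78    C     5   Ravi
6     64    B    82    Jon
add column miles_times_mins = t['miles'] * t['mins']:
   miles zone  mins driver  miles_times_mins
2     78    C     5   Ravi               390
6     64    B    82    Jon              5248
sort by miles_times_mins descending:
   miles zone  mins driver  miles_times_mins
6     64    B    82    Jon              5248
2     78    C     5   Ravi               390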